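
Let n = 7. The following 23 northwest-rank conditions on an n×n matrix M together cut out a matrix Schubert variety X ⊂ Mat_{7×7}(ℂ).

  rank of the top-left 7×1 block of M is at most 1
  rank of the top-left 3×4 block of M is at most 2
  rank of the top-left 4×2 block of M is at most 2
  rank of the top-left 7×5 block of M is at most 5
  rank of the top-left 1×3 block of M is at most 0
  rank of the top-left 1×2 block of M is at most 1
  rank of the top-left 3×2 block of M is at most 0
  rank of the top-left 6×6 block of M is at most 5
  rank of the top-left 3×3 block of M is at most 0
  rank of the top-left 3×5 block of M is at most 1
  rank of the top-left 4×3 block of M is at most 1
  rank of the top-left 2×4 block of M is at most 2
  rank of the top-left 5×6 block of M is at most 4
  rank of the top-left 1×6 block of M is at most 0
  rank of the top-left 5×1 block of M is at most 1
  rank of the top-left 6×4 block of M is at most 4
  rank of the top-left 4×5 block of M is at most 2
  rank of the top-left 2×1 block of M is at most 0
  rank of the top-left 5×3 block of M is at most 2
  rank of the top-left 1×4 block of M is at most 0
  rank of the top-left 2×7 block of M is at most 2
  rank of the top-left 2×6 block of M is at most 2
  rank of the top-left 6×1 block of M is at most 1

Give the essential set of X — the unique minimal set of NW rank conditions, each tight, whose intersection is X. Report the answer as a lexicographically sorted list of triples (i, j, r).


Propagating the 23 rank bounds to every northwest block:

  i=1: 0 | 0 | 0 | 0 | 0 | 0 | 1
  i=2: 0 | 0 | 0 | 1 | 1 | 1 | 2
  i=3: 0 | 0 | 0 | 1 | 1 | 2 | 3
  i=4: 1 | 1 | 1 | 2 | 2 | 3 | 4
  i=5: 1 | 2 | 2 | 3 | 3 | 4 | 5
  i=6: 1 | 2 | 3 | 4 | 4 | 5 | 6
  i=7: 1 | 2 | 3 | 4 | 5 | 6 | 7

so w = (7, 4, 6, 1, 2, 3, 5).

|D(w)|=13, |Ess(w)|=3:

[(1, 6, 0), (3, 3, 0), (3, 5, 1)]


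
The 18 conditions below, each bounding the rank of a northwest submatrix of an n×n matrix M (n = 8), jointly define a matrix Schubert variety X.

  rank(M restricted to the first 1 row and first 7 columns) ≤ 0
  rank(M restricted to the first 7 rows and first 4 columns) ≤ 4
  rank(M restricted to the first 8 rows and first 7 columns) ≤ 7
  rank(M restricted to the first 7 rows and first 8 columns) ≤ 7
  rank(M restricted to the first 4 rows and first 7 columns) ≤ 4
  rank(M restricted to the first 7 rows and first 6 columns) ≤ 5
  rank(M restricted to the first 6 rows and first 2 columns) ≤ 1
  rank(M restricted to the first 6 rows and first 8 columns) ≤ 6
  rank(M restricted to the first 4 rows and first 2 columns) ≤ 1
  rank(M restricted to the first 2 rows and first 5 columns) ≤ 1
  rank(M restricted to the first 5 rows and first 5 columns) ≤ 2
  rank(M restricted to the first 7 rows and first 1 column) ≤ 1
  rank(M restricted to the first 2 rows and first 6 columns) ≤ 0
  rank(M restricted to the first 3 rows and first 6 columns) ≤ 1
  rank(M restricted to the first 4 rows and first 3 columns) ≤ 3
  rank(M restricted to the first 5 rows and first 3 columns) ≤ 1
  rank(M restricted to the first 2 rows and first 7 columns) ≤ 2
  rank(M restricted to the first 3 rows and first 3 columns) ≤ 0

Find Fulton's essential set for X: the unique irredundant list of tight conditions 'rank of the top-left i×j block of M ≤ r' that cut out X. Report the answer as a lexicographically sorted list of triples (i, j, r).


Propagating the 18 rank bounds to every northwest block:

  row 1: 0 0 0 0 0 0 0 1
  row 2: 0 0 0 0 0 0 1 2
  row 3: 0 0 0 1 1 1 2 3
  row 4: 1 1 1 2 2 2 3 4
  row 5: 1 1 1 2 2 3 4 5
  row 6: 1 1 2 3 3 4 5 6
  row 7: 1 2 3 4 4 5 6 7
  row 8: 1 2 3 4 5 6 7 8

giving w = (8, 7, 4, 1, 6, 3, 2, 5) via Δ²R.

Rothe diagram D(w) (20 cells), 6 SE-corners (essential conditions):

[(1, 7, 0), (2, 6, 0), (3, 3, 0), (5, 3, 1), (5, 5, 2), (6, 2, 1)]


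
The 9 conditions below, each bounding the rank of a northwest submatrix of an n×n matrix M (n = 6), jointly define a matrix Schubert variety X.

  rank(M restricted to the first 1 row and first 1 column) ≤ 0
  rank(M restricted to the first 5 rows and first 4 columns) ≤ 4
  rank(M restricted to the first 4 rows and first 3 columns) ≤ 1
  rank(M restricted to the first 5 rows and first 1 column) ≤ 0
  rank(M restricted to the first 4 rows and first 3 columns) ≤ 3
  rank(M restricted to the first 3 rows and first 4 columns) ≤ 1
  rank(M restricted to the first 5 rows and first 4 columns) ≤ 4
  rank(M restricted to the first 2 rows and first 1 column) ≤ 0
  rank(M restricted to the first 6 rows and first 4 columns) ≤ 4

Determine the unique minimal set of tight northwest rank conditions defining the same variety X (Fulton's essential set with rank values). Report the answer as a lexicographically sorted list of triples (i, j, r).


Rank table r_w(6×6) implied by the 9 constraints:

  R[1]: 0 | 1 | 1 | 1 | 1 | 1
  R[2]: 0 | 1 | 1 | 1 | 2 | 2
  R[3]: 0 | 1 | 1 | 1 | 2 | 3
  R[4]: 0 | 1 | 1 | 2 | 3 | 4
  R[5]: 0 | 1 | 2 | 3 | 4 | 5
  R[6]: 1 | 2 | 3 | 4 | 5 | 6

so w = (2, 5, 6, 4, 3, 1).

ℓ(w)=10; the 3 essential cells (i,j,r):

[(3, 4, 1), (4, 3, 1), (5, 1, 0)]


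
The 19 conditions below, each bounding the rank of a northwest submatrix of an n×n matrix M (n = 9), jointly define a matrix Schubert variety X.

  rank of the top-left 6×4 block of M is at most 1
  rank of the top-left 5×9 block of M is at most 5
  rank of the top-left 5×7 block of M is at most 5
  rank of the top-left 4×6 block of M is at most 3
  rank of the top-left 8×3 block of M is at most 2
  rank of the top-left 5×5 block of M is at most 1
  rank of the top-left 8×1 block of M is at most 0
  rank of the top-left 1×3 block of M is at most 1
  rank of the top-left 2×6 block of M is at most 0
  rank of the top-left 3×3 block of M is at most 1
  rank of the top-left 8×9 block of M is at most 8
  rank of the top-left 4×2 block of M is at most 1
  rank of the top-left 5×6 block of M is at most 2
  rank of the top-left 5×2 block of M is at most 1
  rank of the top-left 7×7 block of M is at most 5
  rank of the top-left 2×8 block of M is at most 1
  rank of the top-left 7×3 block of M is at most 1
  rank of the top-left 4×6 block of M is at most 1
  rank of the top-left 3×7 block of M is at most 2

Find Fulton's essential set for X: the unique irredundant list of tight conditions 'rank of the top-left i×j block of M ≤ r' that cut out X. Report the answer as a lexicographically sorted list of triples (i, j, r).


Rank table r_w(9×9) implied by the 19 constraints:

  R[1]: 0 | 0 | 0 | 0 | 0 | 0 | 1 | 1 | 1
  R[2]: 0 | 0 | 0 | 0 | 0 | 0 | 1 | 1 | 2
  R[3]: 0 | 1 | 1 | 1 | 1 | 1 | 2 | 2 | 3
  R[4]: 0 | 1 | 1 | 1 | 1 | 1 | 2 | 3 | 4
  R[5]: 0 | 1 | 1 | 1 | 1 | 2 | 3 | 4 | 5
  R[6]: 0 | 1 | 1 | 1 | 2 | 3 | 4 | 5 | 6
  R[7]: 0 | 1 | 1 | 2 | 3 | 4 | 5 | 6 | 7
  R[8]: 0 | 1 | 2 | 3 | 4 | 5 | 6 | 7 | 8
  R[9]: 1 | 2 | 3 | 4 | 5 | 6 | 7 | 8 | 9

reading off 1-entries of Δ²R: w = (7, 9, 2, 8, 6, 5, 4, 3, 1).

Fulton essential set (7 of the 29 Rothe cells):

[(2, 6, 0), (2, 8, 1), (4, 6, 1), (5, 5, 1), (6, 4, 1), (7, 3, 1), (8, 1, 0)]


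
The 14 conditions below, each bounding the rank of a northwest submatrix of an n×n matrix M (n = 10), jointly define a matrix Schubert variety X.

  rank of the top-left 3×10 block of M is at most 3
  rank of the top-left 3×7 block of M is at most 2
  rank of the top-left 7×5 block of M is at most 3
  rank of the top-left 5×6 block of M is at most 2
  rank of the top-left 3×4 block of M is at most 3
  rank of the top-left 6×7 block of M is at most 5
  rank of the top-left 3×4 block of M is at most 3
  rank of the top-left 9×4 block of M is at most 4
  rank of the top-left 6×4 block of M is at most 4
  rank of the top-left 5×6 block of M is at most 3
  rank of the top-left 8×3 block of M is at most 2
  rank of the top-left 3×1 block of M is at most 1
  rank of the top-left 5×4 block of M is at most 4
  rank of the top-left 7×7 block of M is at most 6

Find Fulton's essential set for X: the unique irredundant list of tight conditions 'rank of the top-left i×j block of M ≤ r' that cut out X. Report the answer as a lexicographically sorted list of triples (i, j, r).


Reconstructing r_w from the 14 given conditions:

  1 1 1 1 1 1 1 1 1 1
  1 2 2 2 2 2 2 2 2 2
  1 2 2 2 2 2 2 3 3 3
  1 2 2 2 2 2 3 4 4 4
  1 2 2 2 2 2 3 4 5 5
  1 2 2 3 3 3 4 5 6 6
  1 2 2 3 3 4 5 6 7 7
  1 2 2 3 4 5 6 7 8 8
  1 2 3 4 5 6 7 8 9 9
  1 2 3 4 5 6 7 8 9 10

second differences of R give the permutation w = (1, 2, 8, 7, 9, 4, 6, 5, 3, 10).

|D(w)|=17, |Ess(w)|=4:

[(3, 7, 2), (5, 6, 2), (7, 5, 3), (8, 3, 2)]


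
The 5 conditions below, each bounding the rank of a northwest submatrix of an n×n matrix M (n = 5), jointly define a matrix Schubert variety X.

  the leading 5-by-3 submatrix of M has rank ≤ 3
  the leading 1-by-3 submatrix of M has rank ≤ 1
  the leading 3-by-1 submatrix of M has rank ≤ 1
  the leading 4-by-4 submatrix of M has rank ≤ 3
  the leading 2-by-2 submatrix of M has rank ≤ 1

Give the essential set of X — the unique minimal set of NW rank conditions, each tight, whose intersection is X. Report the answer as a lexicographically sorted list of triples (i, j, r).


Reconstructing r_w from the 5 given conditions:

  1 1 1 1 1
  1 1 2 2 2
  1 2 3 3 3
  1 2 3 3 4
  1 2 3 4 5

hence w(1..5) = (1, 3, 2, 5, 4).

Rothe diagram D(w) (2 cells), 2 SE-corners (essential conditions):

[(2, 2, 1), (4, 4, 3)]


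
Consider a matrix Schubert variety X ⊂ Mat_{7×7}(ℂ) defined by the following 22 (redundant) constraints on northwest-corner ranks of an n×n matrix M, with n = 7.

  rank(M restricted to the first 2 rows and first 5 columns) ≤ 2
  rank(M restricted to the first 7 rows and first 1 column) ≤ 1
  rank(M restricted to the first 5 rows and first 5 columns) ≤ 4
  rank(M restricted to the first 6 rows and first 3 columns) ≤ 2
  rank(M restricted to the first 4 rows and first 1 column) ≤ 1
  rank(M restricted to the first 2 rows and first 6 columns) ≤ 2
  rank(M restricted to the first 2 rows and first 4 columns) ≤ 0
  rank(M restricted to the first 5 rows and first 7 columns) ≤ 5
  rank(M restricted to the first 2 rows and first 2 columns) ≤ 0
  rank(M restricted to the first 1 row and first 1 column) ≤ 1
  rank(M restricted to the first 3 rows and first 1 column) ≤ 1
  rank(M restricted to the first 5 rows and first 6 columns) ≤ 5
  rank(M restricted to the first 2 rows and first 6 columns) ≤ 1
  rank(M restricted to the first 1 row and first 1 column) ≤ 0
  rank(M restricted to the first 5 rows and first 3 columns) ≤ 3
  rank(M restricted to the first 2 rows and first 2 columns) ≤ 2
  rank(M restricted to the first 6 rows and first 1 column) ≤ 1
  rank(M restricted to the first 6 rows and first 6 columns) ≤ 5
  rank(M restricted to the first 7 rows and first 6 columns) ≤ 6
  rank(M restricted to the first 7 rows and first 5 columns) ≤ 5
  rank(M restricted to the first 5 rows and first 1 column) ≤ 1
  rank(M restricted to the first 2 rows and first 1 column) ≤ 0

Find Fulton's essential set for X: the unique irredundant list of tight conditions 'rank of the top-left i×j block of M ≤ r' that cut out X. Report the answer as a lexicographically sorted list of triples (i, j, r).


Reconstructing r_w from the 22 given conditions:

  R[1]: 0, 0, 0, 0, 1, 1, 1
  R[2]: 0, 0, 0, 0, 1, 1, 2
  R[3]: 1, 1, 1, 1, 2, 2, 3
  R[4]: 1, 2, 2, 2, 3, 3, 4
  R[5]: 1, 2, 2, 3, 4, 4, 5
  R[6]: 1, 2, 2, 3, 4, 5, 6
  R[7]: 1, 2, 3, 4, 5, 6, 7

giving w = (5, 7, 1, 2, 4, 6, 3) via Δ²R.

3 SE-corners of the 11-cell Rothe diagram give Ess(w):

[(2, 4, 0), (2, 6, 1), (6, 3, 2)]


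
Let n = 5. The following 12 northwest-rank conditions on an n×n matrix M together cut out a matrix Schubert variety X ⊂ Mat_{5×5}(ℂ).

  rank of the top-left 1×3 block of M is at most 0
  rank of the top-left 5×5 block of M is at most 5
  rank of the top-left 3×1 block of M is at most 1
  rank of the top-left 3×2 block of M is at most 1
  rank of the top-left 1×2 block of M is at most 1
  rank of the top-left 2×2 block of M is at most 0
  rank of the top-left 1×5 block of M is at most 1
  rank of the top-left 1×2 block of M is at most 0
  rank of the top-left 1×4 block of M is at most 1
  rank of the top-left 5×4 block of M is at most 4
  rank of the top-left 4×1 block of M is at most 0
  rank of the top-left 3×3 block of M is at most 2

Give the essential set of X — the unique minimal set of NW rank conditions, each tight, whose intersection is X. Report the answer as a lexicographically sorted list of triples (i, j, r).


The tightest implied rank at each (i,j), from the 12 conditions:

  R[1]: 0, 0, 0, 1, 1
  R[2]: 0, 0, 1, 2, 2
  R[3]: 0, 1, 2, 3, 3
  R[4]: 0, 1, 2, 3, 4
  R[5]: 1, 2, 3, 4, 5

giving w = (4, 3, 2, 5, 1) via Δ²R.

D(w) has 7 cells with 3 SE-corners; essential set:

[(1, 3, 0), (2, 2, 0), (4, 1, 0)]


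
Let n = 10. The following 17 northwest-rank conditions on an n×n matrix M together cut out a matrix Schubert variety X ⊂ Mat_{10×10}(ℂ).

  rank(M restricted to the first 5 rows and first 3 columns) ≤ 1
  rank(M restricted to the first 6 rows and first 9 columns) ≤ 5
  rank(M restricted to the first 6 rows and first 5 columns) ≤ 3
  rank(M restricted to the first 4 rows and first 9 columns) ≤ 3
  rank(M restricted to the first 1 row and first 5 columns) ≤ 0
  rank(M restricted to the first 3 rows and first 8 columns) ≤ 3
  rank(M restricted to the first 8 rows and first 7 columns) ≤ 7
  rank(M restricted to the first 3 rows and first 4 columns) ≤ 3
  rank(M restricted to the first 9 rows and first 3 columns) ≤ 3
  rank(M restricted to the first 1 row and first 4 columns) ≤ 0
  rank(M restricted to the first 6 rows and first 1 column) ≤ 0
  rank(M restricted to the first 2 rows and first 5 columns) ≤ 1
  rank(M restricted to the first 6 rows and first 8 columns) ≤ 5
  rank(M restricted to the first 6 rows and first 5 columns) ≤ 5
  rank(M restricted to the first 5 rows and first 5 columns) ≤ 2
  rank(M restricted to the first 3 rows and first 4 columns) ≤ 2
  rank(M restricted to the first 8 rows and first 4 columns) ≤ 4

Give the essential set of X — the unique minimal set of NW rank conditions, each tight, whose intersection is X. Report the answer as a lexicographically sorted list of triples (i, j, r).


Computing R[i][j] = min implied NW-rank bound (n=10, 17 conditions):

  row 1: 0 | 0 | 0 | 0 | 0 | 1 | 1 | 1 | 1 | 1
  row 2: 0 | 1 | 1 | 1 | 1 | 2 | 2 | 2 | 2 | 2
  row 3: 0 | 1 | 1 | 2 | 2 | 3 | 3 | 3 | 3 | 3
  row 4: 0 | 1 | 1 | 2 | 2 | 3 | 3 | 3 | 3 | 4
  row 5: 0 | 1 | 1 | 2 | 2 | 3 | 4 | 4 | 4 | 5
  row 6: 0 | 1 | 2 | 3 | 3 | 4 | 5 | 5 | 5 | 6
  row 7: 1 | 2 | 3 | 4 | 4 | 5 | 6 | 6 | 6 | 7
  row 8: 1 | 2 | 3 | 4 | 5 | 6 | 7 | 7 | 7 | 8
  row 9: 1 | 2 | 3 | 4 | 5 | 6 | 7 | 8 | 8 | 9
  row 10: 1 | 2 | 3 | 4 | 5 | 6 | 7 | 8 | 9 | 10

giving w = (6, 2, 4, 10, 7, 3, 1, 5, 8, 9) via Δ²R.

Rothe diagram D(w) (18 cells), 5 SE-corners (essential conditions):

[(1, 5, 0), (4, 9, 3), (5, 3, 1), (5, 5, 2), (6, 1, 0)]


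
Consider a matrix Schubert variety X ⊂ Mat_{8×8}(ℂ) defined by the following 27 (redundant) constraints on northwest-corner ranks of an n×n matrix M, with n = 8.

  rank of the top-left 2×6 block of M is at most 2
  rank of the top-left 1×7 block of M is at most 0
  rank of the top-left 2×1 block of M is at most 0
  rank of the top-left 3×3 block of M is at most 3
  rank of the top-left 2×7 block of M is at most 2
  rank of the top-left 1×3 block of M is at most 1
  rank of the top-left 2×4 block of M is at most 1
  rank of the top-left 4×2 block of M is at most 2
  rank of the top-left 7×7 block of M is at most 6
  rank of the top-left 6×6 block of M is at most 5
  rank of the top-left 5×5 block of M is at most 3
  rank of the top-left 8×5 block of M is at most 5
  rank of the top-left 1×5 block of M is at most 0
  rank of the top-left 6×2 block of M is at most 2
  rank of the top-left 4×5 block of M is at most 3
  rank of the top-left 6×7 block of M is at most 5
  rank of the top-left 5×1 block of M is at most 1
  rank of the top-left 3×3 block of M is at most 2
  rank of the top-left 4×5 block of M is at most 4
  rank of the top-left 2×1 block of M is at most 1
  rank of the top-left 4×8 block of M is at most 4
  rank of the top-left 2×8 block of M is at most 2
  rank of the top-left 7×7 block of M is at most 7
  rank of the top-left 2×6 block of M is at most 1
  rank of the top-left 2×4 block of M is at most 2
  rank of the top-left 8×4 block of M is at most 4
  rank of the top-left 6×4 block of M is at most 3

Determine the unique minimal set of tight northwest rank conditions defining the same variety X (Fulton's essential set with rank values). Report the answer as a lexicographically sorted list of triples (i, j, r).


Recovering R(i,j) via the rank-extension bound from the 27 conditions:

  R[1]: 0, 0, 0, 0, 0, 0, 0, 1
  R[2]: 0, 1, 1, 1, 1, 1, 1, 2
  R[3]: 1, 2, 2, 2, 2, 2, 2, 3
  R[4]: 1, 2, 3, 3, 3, 3, 3, 4
  R[5]: 1, 2, 3, 3, 3, 4, 4, 5
  R[6]: 1, 2, 3, 3, 4, 5, 5, 6
  R[7]: 1, 2, 3, 4, 5, 6, 6, 7
  R[8]: 1, 2, 3, 4, 5, 6, 7, 8

the unique w with this rank table is (8, 2, 1, 3, 6, 5, 4, 7).

Fulton essential set (4 of the 11 Rothe cells):

[(1, 7, 0), (2, 1, 0), (5, 5, 3), (6, 4, 3)]


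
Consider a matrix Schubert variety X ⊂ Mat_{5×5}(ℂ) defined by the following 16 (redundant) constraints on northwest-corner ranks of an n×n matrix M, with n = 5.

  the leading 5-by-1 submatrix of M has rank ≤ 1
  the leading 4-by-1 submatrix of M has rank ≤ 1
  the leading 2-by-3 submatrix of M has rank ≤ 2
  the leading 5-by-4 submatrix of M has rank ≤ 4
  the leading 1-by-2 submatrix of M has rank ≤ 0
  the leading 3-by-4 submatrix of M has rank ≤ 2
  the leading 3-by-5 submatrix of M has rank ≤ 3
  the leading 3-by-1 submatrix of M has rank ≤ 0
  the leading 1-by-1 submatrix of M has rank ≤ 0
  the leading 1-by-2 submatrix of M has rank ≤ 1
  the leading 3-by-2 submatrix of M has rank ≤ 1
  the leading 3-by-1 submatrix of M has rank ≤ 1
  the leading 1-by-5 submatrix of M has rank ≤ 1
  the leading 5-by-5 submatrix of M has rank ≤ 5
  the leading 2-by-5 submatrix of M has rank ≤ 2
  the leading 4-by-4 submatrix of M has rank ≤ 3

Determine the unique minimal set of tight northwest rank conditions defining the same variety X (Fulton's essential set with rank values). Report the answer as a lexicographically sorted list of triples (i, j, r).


Rank table r_w(5×5) implied by the 16 constraints:

  i=1: 0 0 1 1 1
  i=2: 0 1 2 2 2
  i=3: 0 1 2 2 3
  i=4: 1 2 3 3 4
  i=5: 1 2 3 4 5

second differences of R give the permutation w = (3, 2, 5, 1, 4).

ℓ(w)=5; the 3 essential cells (i,j,r):

[(1, 2, 0), (3, 1, 0), (3, 4, 2)]


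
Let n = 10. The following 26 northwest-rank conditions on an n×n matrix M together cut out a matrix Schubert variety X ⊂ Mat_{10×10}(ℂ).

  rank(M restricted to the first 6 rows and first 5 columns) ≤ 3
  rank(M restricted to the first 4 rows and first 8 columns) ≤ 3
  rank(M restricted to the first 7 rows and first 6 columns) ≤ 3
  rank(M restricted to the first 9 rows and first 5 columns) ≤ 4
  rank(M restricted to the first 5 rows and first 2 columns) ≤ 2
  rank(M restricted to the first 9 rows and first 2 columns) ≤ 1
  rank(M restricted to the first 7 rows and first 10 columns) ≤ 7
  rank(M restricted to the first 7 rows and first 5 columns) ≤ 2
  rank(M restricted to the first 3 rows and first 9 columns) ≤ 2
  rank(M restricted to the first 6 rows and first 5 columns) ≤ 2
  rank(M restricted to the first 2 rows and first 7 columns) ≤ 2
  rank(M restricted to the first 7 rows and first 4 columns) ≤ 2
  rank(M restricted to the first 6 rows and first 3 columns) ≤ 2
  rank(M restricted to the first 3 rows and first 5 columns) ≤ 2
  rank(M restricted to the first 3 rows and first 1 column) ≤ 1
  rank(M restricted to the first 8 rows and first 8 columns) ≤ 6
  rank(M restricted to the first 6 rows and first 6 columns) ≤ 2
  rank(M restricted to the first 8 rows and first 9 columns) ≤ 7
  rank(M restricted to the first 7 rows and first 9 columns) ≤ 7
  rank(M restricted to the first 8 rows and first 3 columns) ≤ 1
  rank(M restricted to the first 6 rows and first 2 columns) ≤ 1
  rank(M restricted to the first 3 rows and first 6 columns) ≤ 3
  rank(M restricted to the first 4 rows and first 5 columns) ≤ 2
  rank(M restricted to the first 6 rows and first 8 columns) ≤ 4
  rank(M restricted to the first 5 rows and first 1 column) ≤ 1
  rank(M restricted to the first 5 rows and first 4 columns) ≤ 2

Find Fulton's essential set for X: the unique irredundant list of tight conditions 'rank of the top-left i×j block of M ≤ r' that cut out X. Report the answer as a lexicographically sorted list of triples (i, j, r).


Propagating the 26 rank bounds to every northwest block:

  i=1: 1 1 1 1 1 1 1 1 1 1
  i=2: 1 1 1 2 2 2 2 2 2 2
  i=3: 1 1 1 2 2 2 2 2 2 3
  i=4: 1 1 1 2 2 2 3 3 3 4
  i=5: 1 1 1 2 2 2 3 4 4 5
  i=6: 1 1 1 2 2 2 3 4 5 6
  i=7: 1 1 1 2 2 3 4 5 6 7
  i=8: 1 1 1 2 3 4 5 6 7 8
  i=9: 1 1 2 3 4 5 6 7 8 9
  i=10: 1 2 3 4 5 6 7 8 9 10

so w = (1, 4, 10, 7, 8, 9, 6, 5, 3, 2).

Rothe diagram D(w) (27 cells), 5 SE-corners (essential conditions):

[(3, 9, 2), (6, 6, 2), (7, 5, 2), (8, 3, 1), (9, 2, 1)]


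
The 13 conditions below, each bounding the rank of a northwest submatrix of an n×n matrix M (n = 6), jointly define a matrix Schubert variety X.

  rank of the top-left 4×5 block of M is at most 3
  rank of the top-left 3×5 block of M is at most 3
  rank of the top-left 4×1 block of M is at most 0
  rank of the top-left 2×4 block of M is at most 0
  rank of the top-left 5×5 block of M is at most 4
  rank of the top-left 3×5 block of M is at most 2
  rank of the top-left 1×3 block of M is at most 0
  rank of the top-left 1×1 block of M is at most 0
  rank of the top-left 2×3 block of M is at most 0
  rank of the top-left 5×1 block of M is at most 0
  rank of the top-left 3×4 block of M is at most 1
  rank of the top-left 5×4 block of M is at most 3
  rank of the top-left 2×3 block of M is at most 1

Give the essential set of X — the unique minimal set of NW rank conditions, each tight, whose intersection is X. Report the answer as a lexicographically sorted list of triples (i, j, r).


Reconstructing r_w from the 13 given conditions:

  i=1: 0, 0, 0, 0, 1, 1
  i=2: 0, 0, 0, 0, 1, 2
  i=3: 0, 1, 1, 1, 2, 3
  i=4: 0, 1, 2, 2, 3, 4
  i=5: 0, 1, 2, 3, 4, 5
  i=6: 1, 2, 3, 4, 5, 6

the unique w with this rank table is (5, 6, 2, 3, 4, 1).

|D(w)|=11, |Ess(w)|=2:

[(2, 4, 0), (5, 1, 0)]


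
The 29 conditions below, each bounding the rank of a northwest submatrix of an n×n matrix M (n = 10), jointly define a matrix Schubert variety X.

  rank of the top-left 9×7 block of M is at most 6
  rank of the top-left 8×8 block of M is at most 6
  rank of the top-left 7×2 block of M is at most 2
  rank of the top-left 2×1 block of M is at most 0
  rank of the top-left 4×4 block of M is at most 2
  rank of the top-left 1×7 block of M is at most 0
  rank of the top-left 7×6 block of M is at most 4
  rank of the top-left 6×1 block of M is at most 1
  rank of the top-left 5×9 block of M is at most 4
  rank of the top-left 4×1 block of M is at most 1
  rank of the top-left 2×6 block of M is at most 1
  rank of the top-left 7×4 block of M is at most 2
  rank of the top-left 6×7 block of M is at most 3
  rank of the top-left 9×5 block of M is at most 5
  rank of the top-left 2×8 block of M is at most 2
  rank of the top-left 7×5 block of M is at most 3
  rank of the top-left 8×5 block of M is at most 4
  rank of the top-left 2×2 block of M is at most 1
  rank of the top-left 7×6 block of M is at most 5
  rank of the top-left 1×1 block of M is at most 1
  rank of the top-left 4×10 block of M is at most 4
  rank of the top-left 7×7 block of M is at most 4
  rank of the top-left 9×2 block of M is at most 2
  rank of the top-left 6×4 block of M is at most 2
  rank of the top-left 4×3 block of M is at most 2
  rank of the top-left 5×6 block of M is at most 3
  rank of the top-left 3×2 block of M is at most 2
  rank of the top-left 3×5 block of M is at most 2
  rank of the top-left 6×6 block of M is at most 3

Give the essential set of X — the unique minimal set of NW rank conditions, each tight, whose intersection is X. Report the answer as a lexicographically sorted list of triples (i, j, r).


The tightest implied rank at each (i,j), from the 29 conditions:

  row 1: 0 0 0 0 0 0 0 1 1 1
  row 2: 0 1 1 1 1 1 1 2 2 2
  row 3: 1 2 2 2 2 2 2 3 3 3
  row 4: 1 2 2 2 3 3 3 4 4 4
  row 5: 1 2 2 2 3 3 3 4 4 5
  row 6: 1 2 2 2 3 3 3 4 5 6
  row 7: 1 2 2 2 3 4 4 5 6 7
  row 8: 1 2 3 3 4 5 5 6 7 8
  row 9: 1 2 3 4 5 6 6 7 8 9
  row 10: 1 2 3 4 5 6 7 8 9 10

hence w(1..10) = (8, 2, 1, 5, 10, 9, 6, 3, 4, 7).

Rothe diagram D(w) (21 cells), 5 SE-corners (essential conditions):

[(1, 7, 0), (2, 1, 0), (5, 9, 4), (6, 7, 3), (7, 4, 2)]


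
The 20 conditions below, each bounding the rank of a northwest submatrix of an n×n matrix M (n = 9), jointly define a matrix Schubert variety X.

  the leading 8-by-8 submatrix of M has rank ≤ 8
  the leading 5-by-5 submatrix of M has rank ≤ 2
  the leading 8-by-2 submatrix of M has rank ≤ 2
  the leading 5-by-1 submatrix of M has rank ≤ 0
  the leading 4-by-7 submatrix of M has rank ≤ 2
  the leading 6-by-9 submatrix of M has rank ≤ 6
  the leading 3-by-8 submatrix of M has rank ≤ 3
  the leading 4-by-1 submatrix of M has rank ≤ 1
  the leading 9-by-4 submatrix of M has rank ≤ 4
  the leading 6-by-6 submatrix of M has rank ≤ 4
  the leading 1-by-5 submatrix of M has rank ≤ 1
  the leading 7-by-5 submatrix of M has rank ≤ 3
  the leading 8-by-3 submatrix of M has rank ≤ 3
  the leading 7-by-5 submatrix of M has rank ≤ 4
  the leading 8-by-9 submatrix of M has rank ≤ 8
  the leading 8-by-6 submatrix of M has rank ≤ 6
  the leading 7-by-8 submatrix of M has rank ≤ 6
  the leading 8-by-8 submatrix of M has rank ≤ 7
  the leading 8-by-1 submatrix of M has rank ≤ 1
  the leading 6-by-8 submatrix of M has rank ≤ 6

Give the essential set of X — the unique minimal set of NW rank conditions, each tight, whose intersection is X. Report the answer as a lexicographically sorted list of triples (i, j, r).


Rank table r_w(9×9) implied by the 20 constraints:

  row 1: 0, 1, 1, 1, 1, 1, 1, 1, 1
  row 2: 0, 1, 2, 2, 2, 2, 2, 2, 2
  row 3: 0, 1, 2, 2, 2, 2, 2, 3, 3
  row 4: 0, 1, 2, 2, 2, 2, 2, 3, 4
  row 5: 0, 1, 2, 2, 2, 3, 3, 4, 5
  row 6: 1, 2, 3, 3, 3, 4, 4, 5, 6
  row 7: 1, 2, 3, 3, 3, 4, 5, 6, 7
  row 8: 1, 2, 3, 4, 4, 5, 6, 7, 8
  row 9: 1, 2, 3, 4, 5, 6, 7, 8, 9

so w = (2, 3, 8, 9, 6, 1, 7, 4, 5).

Rothe diagram D(w) (17 cells), 4 SE-corners (essential conditions):

[(4, 7, 2), (5, 1, 0), (5, 5, 2), (7, 5, 3)]


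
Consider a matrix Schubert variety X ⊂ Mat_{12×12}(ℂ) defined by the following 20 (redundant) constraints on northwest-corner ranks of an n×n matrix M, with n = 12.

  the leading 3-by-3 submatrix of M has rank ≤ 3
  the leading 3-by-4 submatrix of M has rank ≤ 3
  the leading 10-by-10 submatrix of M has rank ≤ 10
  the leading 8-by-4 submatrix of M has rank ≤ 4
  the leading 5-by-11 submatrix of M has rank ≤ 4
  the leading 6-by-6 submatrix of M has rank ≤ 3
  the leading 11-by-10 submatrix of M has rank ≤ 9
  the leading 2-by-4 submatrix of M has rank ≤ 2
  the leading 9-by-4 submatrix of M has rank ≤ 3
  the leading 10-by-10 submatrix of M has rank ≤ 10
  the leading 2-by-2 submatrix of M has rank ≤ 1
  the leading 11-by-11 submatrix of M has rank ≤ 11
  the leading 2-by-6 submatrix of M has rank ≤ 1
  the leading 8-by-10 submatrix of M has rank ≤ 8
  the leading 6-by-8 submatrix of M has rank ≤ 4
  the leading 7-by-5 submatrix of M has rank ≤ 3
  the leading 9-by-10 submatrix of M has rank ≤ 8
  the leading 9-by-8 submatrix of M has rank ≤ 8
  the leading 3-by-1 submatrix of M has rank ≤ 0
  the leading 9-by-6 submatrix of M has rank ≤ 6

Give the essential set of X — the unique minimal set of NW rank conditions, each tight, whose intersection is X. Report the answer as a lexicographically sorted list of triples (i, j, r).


The tightest implied rank at each (i,j), from the 20 conditions:

  R[1]: 0 | 1 | 1 | 1 | 1 | 1 | 1 | 1 | 1 | 1 | 1 | 1
  R[2]: 0 | 1 | 1 | 1 | 1 | 1 | 2 | 2 | 2 | 2 | 2 | 2
  R[3]: 0 | 1 | 2 | 2 | 2 | 2 | 3 | 3 | 3 | 3 | 3 | 3
  R[4]: 1 | 2 | 3 | 3 | 3 | 3 | 4 | 4 | 4 | 4 | 4 | 4
  R[5]: 1 | 2 | 3 | 3 | 3 | 3 | 4 | 4 | 4 | 4 | 4 | 5
  R[6]: 1 | 2 | 3 | 3 | 3 | 3 | 4 | 4 | 5 | 5 | 5 | 6
  R[7]: 1 | 2 | 3 | 3 | 3 | 4 | 5 | 5 | 6 | 6 | 6 | 7
  R[8]: 1 | 2 | 3 | 3 | 4 | 5 | 6 | 6 | 7 | 7 | 7 | 8
  R[9]: 1 | 2 | 3 | 3 | 4 | 5 | 6 | 7 | 8 | 8 | 8 | 9
  R[10]: 1 | 2 | 3 | 4 | 5 | 6 | 7 | 8 | 9 | 9 | 9 | 10
  R[11]: 1 | 2 | 3 | 4 | 5 | 6 | 7 | 8 | 9 | 9 | 10 | 11
  R[12]: 1 | 2 | 3 | 4 | 5 | 6 | 7 | 8 | 9 | 10 | 11 | 12

reading off 1-entries of Δ²R: w = (2, 7, 3, 1, 12, 9, 6, 5, 8, 4, 11, 10).

8 SE-corners of the 23-cell Rothe diagram give Ess(w):

[(2, 6, 1), (3, 1, 0), (5, 11, 4), (6, 6, 3), (6, 8, 4), (7, 5, 3), (9, 4, 3), (11, 10, 9)]


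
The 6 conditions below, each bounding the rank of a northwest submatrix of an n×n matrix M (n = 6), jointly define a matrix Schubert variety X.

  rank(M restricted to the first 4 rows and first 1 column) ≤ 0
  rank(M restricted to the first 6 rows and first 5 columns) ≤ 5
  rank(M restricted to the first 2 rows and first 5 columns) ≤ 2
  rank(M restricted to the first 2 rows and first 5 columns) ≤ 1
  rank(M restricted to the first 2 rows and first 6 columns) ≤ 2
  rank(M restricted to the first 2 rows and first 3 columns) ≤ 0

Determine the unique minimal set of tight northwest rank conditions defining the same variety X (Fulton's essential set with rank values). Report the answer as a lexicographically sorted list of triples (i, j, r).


Rank table r_w(6×6) implied by the 6 constraints:

  i=1: 0, 0, 0, 1, 1, 1
  i=2: 0, 0, 0, 1, 1, 2
  i=3: 0, 1, 1, 2, 2, 3
  i=4: 0, 1, 2, 3, 3, 4
  i=5: 1, 2, 3, 4, 4, 5
  i=6: 1, 2, 3, 4, 5, 6

so w = (4, 6, 2, 3, 1, 5).

ℓ(w)=9; the 3 essential cells (i,j,r):

[(2, 3, 0), (2, 5, 1), (4, 1, 0)]


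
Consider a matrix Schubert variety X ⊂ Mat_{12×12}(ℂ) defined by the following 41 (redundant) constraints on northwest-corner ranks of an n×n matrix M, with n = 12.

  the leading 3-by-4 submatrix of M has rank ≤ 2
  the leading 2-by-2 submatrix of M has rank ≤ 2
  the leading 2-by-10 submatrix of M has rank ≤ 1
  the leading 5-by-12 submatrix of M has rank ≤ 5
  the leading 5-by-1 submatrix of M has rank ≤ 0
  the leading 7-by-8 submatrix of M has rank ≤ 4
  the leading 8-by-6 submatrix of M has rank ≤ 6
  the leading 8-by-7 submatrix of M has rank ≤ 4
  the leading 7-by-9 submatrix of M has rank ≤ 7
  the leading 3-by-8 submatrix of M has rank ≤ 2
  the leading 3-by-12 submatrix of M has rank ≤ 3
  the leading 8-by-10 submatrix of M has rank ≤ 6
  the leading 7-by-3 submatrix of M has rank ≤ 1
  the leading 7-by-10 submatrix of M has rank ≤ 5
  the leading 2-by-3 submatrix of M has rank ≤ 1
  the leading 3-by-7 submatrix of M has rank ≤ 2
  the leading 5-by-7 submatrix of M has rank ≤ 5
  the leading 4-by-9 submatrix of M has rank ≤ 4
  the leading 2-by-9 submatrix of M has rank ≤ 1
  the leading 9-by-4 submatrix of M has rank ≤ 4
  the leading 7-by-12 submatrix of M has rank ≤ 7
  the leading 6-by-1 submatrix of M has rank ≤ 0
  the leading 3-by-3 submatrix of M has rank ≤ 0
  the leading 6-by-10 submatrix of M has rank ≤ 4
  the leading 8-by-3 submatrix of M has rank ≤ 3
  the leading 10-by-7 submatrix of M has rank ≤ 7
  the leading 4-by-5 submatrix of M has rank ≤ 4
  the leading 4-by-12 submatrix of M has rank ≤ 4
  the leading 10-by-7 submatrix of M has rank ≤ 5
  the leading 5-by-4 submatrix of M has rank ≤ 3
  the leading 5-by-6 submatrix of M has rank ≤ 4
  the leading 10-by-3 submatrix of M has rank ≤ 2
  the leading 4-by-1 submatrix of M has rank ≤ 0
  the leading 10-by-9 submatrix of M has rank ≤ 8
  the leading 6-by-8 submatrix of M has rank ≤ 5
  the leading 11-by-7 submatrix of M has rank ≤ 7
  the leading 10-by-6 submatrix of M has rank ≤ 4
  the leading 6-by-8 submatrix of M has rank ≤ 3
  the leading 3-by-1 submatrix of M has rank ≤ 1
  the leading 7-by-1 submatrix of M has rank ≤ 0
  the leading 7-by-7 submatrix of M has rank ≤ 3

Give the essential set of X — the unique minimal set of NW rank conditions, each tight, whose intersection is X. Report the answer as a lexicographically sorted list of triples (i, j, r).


Reconstructing r_w from the 41 given conditions:

  0  0  0  1  1  1  1  1  1  1  1  1
  0  0  0  1  1  1  1  1  1  1  2  2
  0  0  0  1  2  2  2  2  2  2  3  3
  0  1  1  2  3  3  3  3  3  3  4  4
  0  1  1  2  3  3  3  3  4  4  5  5
  0  1  1  2  3  3  3  3  4  4  5  6
  0  1  1  2  3  3  3  4  5  5  6  7
  1  2  2  3  4  4  4  5  6  6  7  8
  1  2  2  3  4  4  5  6  7  7  8  9
  1  2  2  3  4  4  5  6  7  8  9  10
  1  2  3  4  5  5  6  7  8  9  10  11
  1  2  3  4  5  6  7  8  9  10  11  12

hence w(1..12) = (4, 11, 5, 2, 9, 12, 8, 1, 7, 10, 3, 6).

Fulton essential set (9 of the 35 Rothe cells):

[(2, 10, 1), (3, 3, 0), (6, 8, 3), (6, 10, 4), (7, 1, 0), (7, 3, 1), (7, 7, 3), (10, 3, 2), (10, 6, 4)]


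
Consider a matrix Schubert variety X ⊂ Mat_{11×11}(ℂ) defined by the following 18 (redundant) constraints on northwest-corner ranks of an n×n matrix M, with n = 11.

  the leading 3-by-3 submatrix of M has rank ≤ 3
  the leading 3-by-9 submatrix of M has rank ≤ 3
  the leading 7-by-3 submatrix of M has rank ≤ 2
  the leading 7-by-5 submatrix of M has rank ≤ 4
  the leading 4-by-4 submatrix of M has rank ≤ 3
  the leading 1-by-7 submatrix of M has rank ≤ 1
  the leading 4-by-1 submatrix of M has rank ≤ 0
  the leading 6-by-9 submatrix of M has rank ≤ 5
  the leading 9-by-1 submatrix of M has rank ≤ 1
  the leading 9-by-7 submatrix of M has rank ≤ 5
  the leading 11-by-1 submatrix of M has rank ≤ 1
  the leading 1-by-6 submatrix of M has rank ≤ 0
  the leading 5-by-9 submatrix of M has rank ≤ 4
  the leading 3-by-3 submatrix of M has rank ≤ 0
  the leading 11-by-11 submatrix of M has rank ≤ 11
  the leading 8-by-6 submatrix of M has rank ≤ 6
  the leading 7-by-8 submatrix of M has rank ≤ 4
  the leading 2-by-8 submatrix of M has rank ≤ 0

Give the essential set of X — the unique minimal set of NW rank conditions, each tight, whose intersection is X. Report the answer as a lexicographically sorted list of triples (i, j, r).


Computing R[i][j] = min implied NW-rank bound (n=11, 18 conditions):

  R[1]: 0  0  0  0  0  0  0  0  1  1  1
  R[2]: 0  0  0  0  0  0  0  0  1  2  2
  R[3]: 0  0  0  1  1  1  1  1  2  3  3
  R[4]: 0  1  1  2  2  2  2  2  3  4  4
  R[5]: 1  2  2  3  3  3  3  3  4  5  5
  R[6]: 1  2  2  3  4  4  4  4  5  6  6
  R[7]: 1  2  2  3  4  4  4  4  5  6  7
  R[8]: 1  2  3  4  5  5  5  5  6  7  8
  R[9]: 1  2  3  4  5  5  5  6  7  8  9
  R[10]: 1  2  3  4  5  6  6  7  8  9  10
  R[11]: 1  2  3  4  5  6  7  8  9  10  11

the unique w with this rank table is (9, 10, 4, 2, 1, 5, 11, 3, 8, 6, 7).

6 SE-corners of the 27-cell Rothe diagram give Ess(w):

[(2, 8, 0), (3, 3, 0), (4, 1, 0), (7, 3, 2), (7, 8, 4), (9, 7, 5)]


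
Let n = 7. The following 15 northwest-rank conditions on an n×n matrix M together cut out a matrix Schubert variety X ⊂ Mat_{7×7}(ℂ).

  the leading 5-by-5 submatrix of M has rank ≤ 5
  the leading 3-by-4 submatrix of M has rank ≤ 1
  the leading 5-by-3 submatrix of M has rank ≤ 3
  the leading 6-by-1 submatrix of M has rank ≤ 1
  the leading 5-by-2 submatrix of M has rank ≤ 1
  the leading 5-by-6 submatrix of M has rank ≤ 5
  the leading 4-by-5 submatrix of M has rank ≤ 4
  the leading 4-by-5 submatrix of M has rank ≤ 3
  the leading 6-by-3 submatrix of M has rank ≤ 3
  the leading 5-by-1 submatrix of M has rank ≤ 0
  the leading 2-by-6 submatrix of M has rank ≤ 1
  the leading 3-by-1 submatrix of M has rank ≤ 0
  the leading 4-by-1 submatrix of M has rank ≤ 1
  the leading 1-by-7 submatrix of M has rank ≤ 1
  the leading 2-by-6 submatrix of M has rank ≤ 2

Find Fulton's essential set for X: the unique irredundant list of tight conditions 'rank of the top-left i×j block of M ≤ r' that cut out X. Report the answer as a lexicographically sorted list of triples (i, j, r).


The tightest implied rank at each (i,j), from the 15 conditions:

  0 | 1 | 1 | 1 | 1 | 1 | 1
  0 | 1 | 1 | 1 | 1 | 1 | 2
  0 | 1 | 1 | 1 | 2 | 2 | 3
  0 | 1 | 2 | 2 | 3 | 3 | 4
  0 | 1 | 2 | 3 | 4 | 4 | 5
  1 | 2 | 3 | 4 | 5 | 5 | 6
  1 | 2 | 3 | 4 | 5 | 6 | 7

second differences of R give the permutation w = (2, 7, 5, 3, 4, 1, 6).

ℓ(w)=11; the 3 essential cells (i,j,r):

[(2, 6, 1), (3, 4, 1), (5, 1, 0)]


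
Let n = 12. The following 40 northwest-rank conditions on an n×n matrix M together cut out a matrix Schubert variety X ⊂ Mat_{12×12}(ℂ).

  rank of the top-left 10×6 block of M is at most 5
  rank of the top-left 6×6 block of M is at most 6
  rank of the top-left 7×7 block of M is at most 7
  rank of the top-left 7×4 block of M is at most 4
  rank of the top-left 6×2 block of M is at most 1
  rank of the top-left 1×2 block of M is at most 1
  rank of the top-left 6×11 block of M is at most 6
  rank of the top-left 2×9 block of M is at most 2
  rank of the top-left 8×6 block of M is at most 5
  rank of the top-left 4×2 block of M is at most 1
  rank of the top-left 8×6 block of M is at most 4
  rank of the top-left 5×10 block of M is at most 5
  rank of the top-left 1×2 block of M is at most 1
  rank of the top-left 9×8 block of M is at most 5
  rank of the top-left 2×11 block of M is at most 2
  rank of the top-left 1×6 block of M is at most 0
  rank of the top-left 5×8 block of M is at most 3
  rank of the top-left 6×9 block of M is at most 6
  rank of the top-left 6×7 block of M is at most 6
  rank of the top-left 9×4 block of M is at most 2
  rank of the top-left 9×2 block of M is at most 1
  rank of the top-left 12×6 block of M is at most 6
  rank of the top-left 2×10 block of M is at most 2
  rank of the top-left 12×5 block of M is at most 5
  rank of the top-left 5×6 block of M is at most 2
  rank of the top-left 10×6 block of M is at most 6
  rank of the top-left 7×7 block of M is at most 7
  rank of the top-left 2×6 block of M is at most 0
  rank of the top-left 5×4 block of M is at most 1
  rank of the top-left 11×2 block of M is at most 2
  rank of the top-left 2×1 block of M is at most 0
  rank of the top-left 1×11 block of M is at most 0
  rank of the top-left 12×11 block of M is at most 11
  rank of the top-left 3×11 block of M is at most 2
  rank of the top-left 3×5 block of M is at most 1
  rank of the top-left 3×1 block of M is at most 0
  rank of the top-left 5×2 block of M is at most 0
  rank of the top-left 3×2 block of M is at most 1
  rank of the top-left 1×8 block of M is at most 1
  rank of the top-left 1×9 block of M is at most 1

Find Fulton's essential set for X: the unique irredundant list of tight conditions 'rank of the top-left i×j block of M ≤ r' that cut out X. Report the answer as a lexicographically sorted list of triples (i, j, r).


Propagating the 40 rank bounds to every northwest block:

  i=1: 0 | 0 | 0 | 0 | 0 | 0 | 0 | 0 | 0 | 0 | 0 | 1
  i=2: 0 | 0 | 0 | 0 | 0 | 0 | 1 | 1 | 1 | 1 | 1 | 2
  i=3: 0 | 0 | 1 | 1 | 1 | 1 | 2 | 2 | 2 | 2 | 2 | 3
  i=4: 0 | 0 | 1 | 1 | 2 | 2 | 3 | 3 | 3 | 3 | 3 | 4
  i=5: 0 | 0 | 1 | 1 | 2 | 2 | 3 | 3 | 4 | 4 | 4 | 5
  i=6: 1 | 1 | 2 | 2 | 3 | 3 | 4 | 4 | 5 | 5 | 5 | 6
  i=7: 1 | 1 | 2 | 2 | 3 | 4 | 5 | 5 | 6 | 6 | 6 | 7
  i=8: 1 | 1 | 2 | 2 | 3 | 4 | 5 | 5 | 6 | 7 | 7 | 8
  i=9: 1 | 1 | 2 | 2 | 3 | 4 | 5 | 5 | 6 | 7 | 8 | 9
  i=10: 1 | 2 | 3 | 3 | 4 | 5 | 6 | 6 | 7 | 8 | 9 | 10
  i=11: 1 | 2 | 3 | 4 | 5 | 6 | 7 | 7 | 8 | 9 | 10 | 11
  i=12: 1 | 2 | 3 | 4 | 5 | 6 | 7 | 8 | 9 | 10 | 11 | 12

the unique w with this rank table is (12, 7, 3, 5, 9, 1, 6, 10, 11, 2, 4, 8).

|D(w)|=35, |Ess(w)|=9:

[(1, 11, 0), (2, 6, 0), (5, 2, 0), (5, 4, 1), (5, 6, 2), (5, 8, 3), (9, 2, 1), (9, 4, 2), (9, 8, 5)]
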